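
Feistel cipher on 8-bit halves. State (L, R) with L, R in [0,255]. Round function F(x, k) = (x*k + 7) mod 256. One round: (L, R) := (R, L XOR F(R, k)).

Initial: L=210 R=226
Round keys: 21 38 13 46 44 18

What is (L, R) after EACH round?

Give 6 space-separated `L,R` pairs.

Round 1 (k=21): L=226 R=67
Round 2 (k=38): L=67 R=27
Round 3 (k=13): L=27 R=37
Round 4 (k=46): L=37 R=182
Round 5 (k=44): L=182 R=106
Round 6 (k=18): L=106 R=205

Answer: 226,67 67,27 27,37 37,182 182,106 106,205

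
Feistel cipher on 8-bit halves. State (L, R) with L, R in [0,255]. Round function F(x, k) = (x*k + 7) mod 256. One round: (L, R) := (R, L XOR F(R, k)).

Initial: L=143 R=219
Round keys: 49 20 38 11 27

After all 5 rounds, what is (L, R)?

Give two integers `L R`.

Answer: 53 132

Derivation:
Round 1 (k=49): L=219 R=125
Round 2 (k=20): L=125 R=16
Round 3 (k=38): L=16 R=26
Round 4 (k=11): L=26 R=53
Round 5 (k=27): L=53 R=132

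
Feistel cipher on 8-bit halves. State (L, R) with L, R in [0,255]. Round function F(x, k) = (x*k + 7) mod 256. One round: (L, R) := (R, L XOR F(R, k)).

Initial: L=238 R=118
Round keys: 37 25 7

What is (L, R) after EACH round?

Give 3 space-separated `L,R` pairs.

Round 1 (k=37): L=118 R=251
Round 2 (k=25): L=251 R=252
Round 3 (k=7): L=252 R=16

Answer: 118,251 251,252 252,16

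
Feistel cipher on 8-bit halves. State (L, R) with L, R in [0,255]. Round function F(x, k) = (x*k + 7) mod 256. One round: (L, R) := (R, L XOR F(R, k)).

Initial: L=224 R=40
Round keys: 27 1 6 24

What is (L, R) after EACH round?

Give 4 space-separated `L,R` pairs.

Answer: 40,223 223,206 206,4 4,169

Derivation:
Round 1 (k=27): L=40 R=223
Round 2 (k=1): L=223 R=206
Round 3 (k=6): L=206 R=4
Round 4 (k=24): L=4 R=169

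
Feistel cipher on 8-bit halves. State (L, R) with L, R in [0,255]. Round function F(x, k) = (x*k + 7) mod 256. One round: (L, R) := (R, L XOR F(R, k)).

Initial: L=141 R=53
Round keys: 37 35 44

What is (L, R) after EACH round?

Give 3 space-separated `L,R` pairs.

Answer: 53,61 61,107 107,86

Derivation:
Round 1 (k=37): L=53 R=61
Round 2 (k=35): L=61 R=107
Round 3 (k=44): L=107 R=86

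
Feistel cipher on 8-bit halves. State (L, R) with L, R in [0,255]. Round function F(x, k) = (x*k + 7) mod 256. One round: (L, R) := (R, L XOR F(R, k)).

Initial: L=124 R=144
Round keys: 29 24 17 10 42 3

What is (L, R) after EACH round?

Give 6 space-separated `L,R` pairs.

Answer: 144,43 43,159 159,189 189,246 246,222 222,87

Derivation:
Round 1 (k=29): L=144 R=43
Round 2 (k=24): L=43 R=159
Round 3 (k=17): L=159 R=189
Round 4 (k=10): L=189 R=246
Round 5 (k=42): L=246 R=222
Round 6 (k=3): L=222 R=87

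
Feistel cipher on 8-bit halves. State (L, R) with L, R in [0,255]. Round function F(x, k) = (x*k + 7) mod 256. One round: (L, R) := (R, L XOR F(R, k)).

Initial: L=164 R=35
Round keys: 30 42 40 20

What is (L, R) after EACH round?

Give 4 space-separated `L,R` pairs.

Round 1 (k=30): L=35 R=133
Round 2 (k=42): L=133 R=250
Round 3 (k=40): L=250 R=146
Round 4 (k=20): L=146 R=149

Answer: 35,133 133,250 250,146 146,149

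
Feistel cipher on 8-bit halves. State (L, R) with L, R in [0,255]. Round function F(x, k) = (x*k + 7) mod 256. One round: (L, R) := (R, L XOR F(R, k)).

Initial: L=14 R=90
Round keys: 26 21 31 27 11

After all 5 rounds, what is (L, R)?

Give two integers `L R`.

Round 1 (k=26): L=90 R=37
Round 2 (k=21): L=37 R=74
Round 3 (k=31): L=74 R=216
Round 4 (k=27): L=216 R=133
Round 5 (k=11): L=133 R=102

Answer: 133 102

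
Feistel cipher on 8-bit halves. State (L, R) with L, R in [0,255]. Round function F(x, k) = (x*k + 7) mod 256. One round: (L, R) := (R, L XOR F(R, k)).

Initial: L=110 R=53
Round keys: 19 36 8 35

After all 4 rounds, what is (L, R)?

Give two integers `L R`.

Answer: 15 70

Derivation:
Round 1 (k=19): L=53 R=152
Round 2 (k=36): L=152 R=82
Round 3 (k=8): L=82 R=15
Round 4 (k=35): L=15 R=70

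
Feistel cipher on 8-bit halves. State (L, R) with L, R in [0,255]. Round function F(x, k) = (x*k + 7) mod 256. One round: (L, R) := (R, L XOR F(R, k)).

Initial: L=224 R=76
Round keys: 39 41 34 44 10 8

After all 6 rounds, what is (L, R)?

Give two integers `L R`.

Answer: 121 94

Derivation:
Round 1 (k=39): L=76 R=123
Round 2 (k=41): L=123 R=246
Round 3 (k=34): L=246 R=200
Round 4 (k=44): L=200 R=145
Round 5 (k=10): L=145 R=121
Round 6 (k=8): L=121 R=94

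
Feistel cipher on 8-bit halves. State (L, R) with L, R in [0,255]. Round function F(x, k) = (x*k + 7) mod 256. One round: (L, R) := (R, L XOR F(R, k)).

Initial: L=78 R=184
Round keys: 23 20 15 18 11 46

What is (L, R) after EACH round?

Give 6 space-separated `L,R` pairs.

Round 1 (k=23): L=184 R=193
Round 2 (k=20): L=193 R=163
Round 3 (k=15): L=163 R=85
Round 4 (k=18): L=85 R=162
Round 5 (k=11): L=162 R=168
Round 6 (k=46): L=168 R=149

Answer: 184,193 193,163 163,85 85,162 162,168 168,149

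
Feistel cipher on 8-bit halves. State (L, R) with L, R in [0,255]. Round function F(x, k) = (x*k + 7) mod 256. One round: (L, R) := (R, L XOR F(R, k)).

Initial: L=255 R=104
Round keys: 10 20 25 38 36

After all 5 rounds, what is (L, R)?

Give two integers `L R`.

Answer: 132 193

Derivation:
Round 1 (k=10): L=104 R=232
Round 2 (k=20): L=232 R=79
Round 3 (k=25): L=79 R=86
Round 4 (k=38): L=86 R=132
Round 5 (k=36): L=132 R=193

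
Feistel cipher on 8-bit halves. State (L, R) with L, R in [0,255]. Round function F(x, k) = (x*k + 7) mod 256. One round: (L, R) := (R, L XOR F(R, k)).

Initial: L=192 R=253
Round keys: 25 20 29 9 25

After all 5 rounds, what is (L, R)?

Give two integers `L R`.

Answer: 142 240

Derivation:
Round 1 (k=25): L=253 R=124
Round 2 (k=20): L=124 R=74
Round 3 (k=29): L=74 R=21
Round 4 (k=9): L=21 R=142
Round 5 (k=25): L=142 R=240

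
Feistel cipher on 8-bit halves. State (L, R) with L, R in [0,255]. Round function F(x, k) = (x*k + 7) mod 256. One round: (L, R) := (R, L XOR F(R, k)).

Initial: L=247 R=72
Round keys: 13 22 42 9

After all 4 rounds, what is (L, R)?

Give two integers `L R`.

Answer: 197 43

Derivation:
Round 1 (k=13): L=72 R=88
Round 2 (k=22): L=88 R=223
Round 3 (k=42): L=223 R=197
Round 4 (k=9): L=197 R=43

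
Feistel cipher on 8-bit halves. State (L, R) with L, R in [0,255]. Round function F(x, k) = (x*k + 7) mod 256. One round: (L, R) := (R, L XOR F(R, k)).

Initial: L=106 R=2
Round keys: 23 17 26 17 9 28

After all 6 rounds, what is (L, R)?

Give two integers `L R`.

Answer: 114 252

Derivation:
Round 1 (k=23): L=2 R=95
Round 2 (k=17): L=95 R=84
Round 3 (k=26): L=84 R=208
Round 4 (k=17): L=208 R=131
Round 5 (k=9): L=131 R=114
Round 6 (k=28): L=114 R=252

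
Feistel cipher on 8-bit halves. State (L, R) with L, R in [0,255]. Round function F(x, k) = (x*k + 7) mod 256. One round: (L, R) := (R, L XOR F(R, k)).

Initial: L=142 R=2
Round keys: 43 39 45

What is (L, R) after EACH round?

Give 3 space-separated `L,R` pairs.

Answer: 2,211 211,46 46,206

Derivation:
Round 1 (k=43): L=2 R=211
Round 2 (k=39): L=211 R=46
Round 3 (k=45): L=46 R=206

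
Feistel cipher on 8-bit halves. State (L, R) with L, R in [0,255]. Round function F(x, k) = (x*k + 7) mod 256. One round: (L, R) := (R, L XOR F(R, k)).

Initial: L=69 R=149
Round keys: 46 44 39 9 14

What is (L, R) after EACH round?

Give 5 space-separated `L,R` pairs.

Answer: 149,136 136,242 242,109 109,46 46,230

Derivation:
Round 1 (k=46): L=149 R=136
Round 2 (k=44): L=136 R=242
Round 3 (k=39): L=242 R=109
Round 4 (k=9): L=109 R=46
Round 5 (k=14): L=46 R=230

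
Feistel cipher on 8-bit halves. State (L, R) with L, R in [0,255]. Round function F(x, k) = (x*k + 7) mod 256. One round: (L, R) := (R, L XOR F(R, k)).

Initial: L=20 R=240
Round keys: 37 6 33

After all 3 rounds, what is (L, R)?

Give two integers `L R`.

Round 1 (k=37): L=240 R=163
Round 2 (k=6): L=163 R=41
Round 3 (k=33): L=41 R=243

Answer: 41 243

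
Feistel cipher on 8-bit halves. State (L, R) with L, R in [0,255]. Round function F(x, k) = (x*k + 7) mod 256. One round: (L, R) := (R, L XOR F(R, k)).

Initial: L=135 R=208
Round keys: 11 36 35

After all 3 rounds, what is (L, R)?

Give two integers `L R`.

Round 1 (k=11): L=208 R=112
Round 2 (k=36): L=112 R=23
Round 3 (k=35): L=23 R=92

Answer: 23 92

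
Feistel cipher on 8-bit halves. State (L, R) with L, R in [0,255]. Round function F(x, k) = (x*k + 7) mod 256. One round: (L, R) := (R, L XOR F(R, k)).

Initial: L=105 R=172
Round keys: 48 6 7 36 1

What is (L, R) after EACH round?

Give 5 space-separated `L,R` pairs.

Round 1 (k=48): L=172 R=46
Round 2 (k=6): L=46 R=183
Round 3 (k=7): L=183 R=38
Round 4 (k=36): L=38 R=232
Round 5 (k=1): L=232 R=201

Answer: 172,46 46,183 183,38 38,232 232,201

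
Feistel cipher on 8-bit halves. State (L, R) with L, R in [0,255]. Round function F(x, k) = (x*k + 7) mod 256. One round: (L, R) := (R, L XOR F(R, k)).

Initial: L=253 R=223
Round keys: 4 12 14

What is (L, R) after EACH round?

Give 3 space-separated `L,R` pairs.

Answer: 223,126 126,48 48,217

Derivation:
Round 1 (k=4): L=223 R=126
Round 2 (k=12): L=126 R=48
Round 3 (k=14): L=48 R=217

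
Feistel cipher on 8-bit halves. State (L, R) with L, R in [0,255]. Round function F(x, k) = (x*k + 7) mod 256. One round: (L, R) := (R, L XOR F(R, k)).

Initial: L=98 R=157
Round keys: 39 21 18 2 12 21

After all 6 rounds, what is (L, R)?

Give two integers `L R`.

Answer: 176 96

Derivation:
Round 1 (k=39): L=157 R=144
Round 2 (k=21): L=144 R=74
Round 3 (k=18): L=74 R=171
Round 4 (k=2): L=171 R=23
Round 5 (k=12): L=23 R=176
Round 6 (k=21): L=176 R=96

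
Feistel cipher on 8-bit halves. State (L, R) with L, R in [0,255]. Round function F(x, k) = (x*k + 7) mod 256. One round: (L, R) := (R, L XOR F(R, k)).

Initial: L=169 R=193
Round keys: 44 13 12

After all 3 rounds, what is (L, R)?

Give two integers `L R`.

Round 1 (k=44): L=193 R=154
Round 2 (k=13): L=154 R=24
Round 3 (k=12): L=24 R=189

Answer: 24 189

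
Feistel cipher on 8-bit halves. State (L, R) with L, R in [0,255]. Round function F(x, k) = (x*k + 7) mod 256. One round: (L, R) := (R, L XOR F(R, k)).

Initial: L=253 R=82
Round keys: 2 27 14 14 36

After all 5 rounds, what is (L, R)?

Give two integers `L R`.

Round 1 (k=2): L=82 R=86
Round 2 (k=27): L=86 R=75
Round 3 (k=14): L=75 R=119
Round 4 (k=14): L=119 R=194
Round 5 (k=36): L=194 R=56

Answer: 194 56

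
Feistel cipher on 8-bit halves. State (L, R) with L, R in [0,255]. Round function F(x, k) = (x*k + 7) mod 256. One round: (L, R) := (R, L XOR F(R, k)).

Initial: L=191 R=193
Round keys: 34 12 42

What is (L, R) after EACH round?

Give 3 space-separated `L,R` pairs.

Round 1 (k=34): L=193 R=22
Round 2 (k=12): L=22 R=206
Round 3 (k=42): L=206 R=197

Answer: 193,22 22,206 206,197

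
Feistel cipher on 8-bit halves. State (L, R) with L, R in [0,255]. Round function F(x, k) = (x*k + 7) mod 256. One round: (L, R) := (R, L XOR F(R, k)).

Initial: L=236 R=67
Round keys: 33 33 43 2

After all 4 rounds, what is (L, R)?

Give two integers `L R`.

Answer: 103 155

Derivation:
Round 1 (k=33): L=67 R=70
Round 2 (k=33): L=70 R=78
Round 3 (k=43): L=78 R=103
Round 4 (k=2): L=103 R=155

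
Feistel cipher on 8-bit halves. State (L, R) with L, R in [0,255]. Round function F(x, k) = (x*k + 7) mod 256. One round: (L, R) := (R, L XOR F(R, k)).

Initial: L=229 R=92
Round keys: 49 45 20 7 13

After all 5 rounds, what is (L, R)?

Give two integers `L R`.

Round 1 (k=49): L=92 R=70
Round 2 (k=45): L=70 R=9
Round 3 (k=20): L=9 R=253
Round 4 (k=7): L=253 R=251
Round 5 (k=13): L=251 R=59

Answer: 251 59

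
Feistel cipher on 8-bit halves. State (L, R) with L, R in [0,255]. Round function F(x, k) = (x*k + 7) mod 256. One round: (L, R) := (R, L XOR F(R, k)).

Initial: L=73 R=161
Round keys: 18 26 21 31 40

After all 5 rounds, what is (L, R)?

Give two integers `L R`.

Round 1 (k=18): L=161 R=16
Round 2 (k=26): L=16 R=6
Round 3 (k=21): L=6 R=149
Round 4 (k=31): L=149 R=20
Round 5 (k=40): L=20 R=178

Answer: 20 178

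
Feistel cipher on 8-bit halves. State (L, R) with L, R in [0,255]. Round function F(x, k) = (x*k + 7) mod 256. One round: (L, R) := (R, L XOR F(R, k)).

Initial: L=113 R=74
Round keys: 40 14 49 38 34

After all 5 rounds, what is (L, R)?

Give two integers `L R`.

Answer: 138 181

Derivation:
Round 1 (k=40): L=74 R=230
Round 2 (k=14): L=230 R=209
Round 3 (k=49): L=209 R=238
Round 4 (k=38): L=238 R=138
Round 5 (k=34): L=138 R=181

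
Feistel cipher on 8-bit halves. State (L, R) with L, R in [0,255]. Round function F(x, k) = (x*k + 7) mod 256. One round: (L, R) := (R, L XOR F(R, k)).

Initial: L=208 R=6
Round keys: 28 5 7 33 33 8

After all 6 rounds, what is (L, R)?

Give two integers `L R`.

Answer: 18 112

Derivation:
Round 1 (k=28): L=6 R=127
Round 2 (k=5): L=127 R=132
Round 3 (k=7): L=132 R=220
Round 4 (k=33): L=220 R=231
Round 5 (k=33): L=231 R=18
Round 6 (k=8): L=18 R=112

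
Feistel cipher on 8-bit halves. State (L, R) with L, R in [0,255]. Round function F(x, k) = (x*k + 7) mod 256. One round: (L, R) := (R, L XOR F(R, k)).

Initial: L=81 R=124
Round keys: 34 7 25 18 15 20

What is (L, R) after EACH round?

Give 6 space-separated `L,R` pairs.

Answer: 124,46 46,53 53,26 26,238 238,227 227,45

Derivation:
Round 1 (k=34): L=124 R=46
Round 2 (k=7): L=46 R=53
Round 3 (k=25): L=53 R=26
Round 4 (k=18): L=26 R=238
Round 5 (k=15): L=238 R=227
Round 6 (k=20): L=227 R=45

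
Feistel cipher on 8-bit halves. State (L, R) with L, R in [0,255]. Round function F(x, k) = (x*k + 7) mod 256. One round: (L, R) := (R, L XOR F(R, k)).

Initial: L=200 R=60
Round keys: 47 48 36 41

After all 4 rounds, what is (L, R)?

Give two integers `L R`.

Answer: 208 252

Derivation:
Round 1 (k=47): L=60 R=195
Round 2 (k=48): L=195 R=171
Round 3 (k=36): L=171 R=208
Round 4 (k=41): L=208 R=252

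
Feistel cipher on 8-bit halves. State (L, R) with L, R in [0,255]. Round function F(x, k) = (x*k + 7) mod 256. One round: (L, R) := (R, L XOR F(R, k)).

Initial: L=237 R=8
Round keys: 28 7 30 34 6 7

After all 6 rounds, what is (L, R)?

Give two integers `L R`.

Round 1 (k=28): L=8 R=10
Round 2 (k=7): L=10 R=69
Round 3 (k=30): L=69 R=23
Round 4 (k=34): L=23 R=80
Round 5 (k=6): L=80 R=240
Round 6 (k=7): L=240 R=199

Answer: 240 199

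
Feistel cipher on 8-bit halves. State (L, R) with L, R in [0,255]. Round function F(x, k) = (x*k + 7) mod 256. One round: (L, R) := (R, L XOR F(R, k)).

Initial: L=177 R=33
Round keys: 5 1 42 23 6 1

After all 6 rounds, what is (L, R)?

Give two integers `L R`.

Answer: 47 144

Derivation:
Round 1 (k=5): L=33 R=29
Round 2 (k=1): L=29 R=5
Round 3 (k=42): L=5 R=196
Round 4 (k=23): L=196 R=166
Round 5 (k=6): L=166 R=47
Round 6 (k=1): L=47 R=144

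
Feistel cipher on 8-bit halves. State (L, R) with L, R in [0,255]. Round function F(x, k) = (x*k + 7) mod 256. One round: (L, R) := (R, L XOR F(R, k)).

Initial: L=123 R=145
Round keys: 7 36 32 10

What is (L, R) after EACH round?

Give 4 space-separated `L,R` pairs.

Round 1 (k=7): L=145 R=133
Round 2 (k=36): L=133 R=42
Round 3 (k=32): L=42 R=194
Round 4 (k=10): L=194 R=177

Answer: 145,133 133,42 42,194 194,177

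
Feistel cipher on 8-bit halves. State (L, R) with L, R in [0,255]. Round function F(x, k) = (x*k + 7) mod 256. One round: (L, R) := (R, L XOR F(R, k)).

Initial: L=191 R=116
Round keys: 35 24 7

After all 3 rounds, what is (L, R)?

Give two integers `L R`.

Answer: 211 144

Derivation:
Round 1 (k=35): L=116 R=92
Round 2 (k=24): L=92 R=211
Round 3 (k=7): L=211 R=144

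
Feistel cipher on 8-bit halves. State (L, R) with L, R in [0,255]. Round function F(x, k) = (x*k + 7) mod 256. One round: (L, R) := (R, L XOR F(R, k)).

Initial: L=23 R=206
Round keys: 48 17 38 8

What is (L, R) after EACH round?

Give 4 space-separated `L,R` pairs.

Round 1 (k=48): L=206 R=176
Round 2 (k=17): L=176 R=121
Round 3 (k=38): L=121 R=77
Round 4 (k=8): L=77 R=22

Answer: 206,176 176,121 121,77 77,22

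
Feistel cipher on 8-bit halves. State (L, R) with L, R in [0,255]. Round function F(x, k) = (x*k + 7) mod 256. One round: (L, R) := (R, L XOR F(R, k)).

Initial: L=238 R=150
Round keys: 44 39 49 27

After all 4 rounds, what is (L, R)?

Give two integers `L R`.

Answer: 62 9

Derivation:
Round 1 (k=44): L=150 R=33
Round 2 (k=39): L=33 R=152
Round 3 (k=49): L=152 R=62
Round 4 (k=27): L=62 R=9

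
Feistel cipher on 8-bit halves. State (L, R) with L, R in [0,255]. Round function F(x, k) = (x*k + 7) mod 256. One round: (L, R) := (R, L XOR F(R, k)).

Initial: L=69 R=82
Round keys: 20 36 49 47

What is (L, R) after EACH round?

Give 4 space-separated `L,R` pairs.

Answer: 82,42 42,189 189,30 30,52

Derivation:
Round 1 (k=20): L=82 R=42
Round 2 (k=36): L=42 R=189
Round 3 (k=49): L=189 R=30
Round 4 (k=47): L=30 R=52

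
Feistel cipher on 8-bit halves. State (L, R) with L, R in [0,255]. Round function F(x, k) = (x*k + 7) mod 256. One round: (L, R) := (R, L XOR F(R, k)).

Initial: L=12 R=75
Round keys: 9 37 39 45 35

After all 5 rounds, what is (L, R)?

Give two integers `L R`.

Answer: 164 60

Derivation:
Round 1 (k=9): L=75 R=166
Round 2 (k=37): L=166 R=78
Round 3 (k=39): L=78 R=79
Round 4 (k=45): L=79 R=164
Round 5 (k=35): L=164 R=60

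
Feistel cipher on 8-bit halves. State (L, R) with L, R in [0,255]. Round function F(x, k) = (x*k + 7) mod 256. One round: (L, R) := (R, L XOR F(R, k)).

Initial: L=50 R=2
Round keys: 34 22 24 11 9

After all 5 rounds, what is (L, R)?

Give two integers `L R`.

Round 1 (k=34): L=2 R=121
Round 2 (k=22): L=121 R=111
Round 3 (k=24): L=111 R=22
Round 4 (k=11): L=22 R=150
Round 5 (k=9): L=150 R=91

Answer: 150 91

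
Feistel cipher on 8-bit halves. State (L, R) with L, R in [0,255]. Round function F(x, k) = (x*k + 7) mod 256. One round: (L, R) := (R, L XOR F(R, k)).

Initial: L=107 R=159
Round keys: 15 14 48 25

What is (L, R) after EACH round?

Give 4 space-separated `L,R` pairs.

Round 1 (k=15): L=159 R=51
Round 2 (k=14): L=51 R=78
Round 3 (k=48): L=78 R=148
Round 4 (k=25): L=148 R=53

Answer: 159,51 51,78 78,148 148,53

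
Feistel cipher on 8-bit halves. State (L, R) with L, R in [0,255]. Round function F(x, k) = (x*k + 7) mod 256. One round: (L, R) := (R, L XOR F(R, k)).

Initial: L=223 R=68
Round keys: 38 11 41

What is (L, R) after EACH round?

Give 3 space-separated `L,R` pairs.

Round 1 (k=38): L=68 R=192
Round 2 (k=11): L=192 R=3
Round 3 (k=41): L=3 R=66

Answer: 68,192 192,3 3,66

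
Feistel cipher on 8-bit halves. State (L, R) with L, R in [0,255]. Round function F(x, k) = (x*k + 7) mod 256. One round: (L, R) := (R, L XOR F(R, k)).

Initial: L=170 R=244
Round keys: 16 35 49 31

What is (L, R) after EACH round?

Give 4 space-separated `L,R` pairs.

Round 1 (k=16): L=244 R=237
Round 2 (k=35): L=237 R=154
Round 3 (k=49): L=154 R=108
Round 4 (k=31): L=108 R=129

Answer: 244,237 237,154 154,108 108,129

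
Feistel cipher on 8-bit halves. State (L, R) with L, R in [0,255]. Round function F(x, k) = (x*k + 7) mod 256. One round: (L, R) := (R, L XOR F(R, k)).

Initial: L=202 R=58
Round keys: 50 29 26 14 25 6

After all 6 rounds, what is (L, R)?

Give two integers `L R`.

Answer: 14 118

Derivation:
Round 1 (k=50): L=58 R=145
Round 2 (k=29): L=145 R=78
Round 3 (k=26): L=78 R=98
Round 4 (k=14): L=98 R=45
Round 5 (k=25): L=45 R=14
Round 6 (k=6): L=14 R=118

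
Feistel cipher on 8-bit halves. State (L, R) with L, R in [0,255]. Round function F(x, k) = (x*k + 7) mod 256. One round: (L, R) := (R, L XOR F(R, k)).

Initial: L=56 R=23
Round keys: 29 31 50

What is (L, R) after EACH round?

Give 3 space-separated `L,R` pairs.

Round 1 (k=29): L=23 R=154
Round 2 (k=31): L=154 R=186
Round 3 (k=50): L=186 R=193

Answer: 23,154 154,186 186,193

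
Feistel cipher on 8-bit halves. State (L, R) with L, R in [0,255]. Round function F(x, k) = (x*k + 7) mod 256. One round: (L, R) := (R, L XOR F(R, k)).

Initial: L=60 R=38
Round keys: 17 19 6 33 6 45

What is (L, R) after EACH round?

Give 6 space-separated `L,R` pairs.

Answer: 38,177 177,12 12,254 254,201 201,67 67,7

Derivation:
Round 1 (k=17): L=38 R=177
Round 2 (k=19): L=177 R=12
Round 3 (k=6): L=12 R=254
Round 4 (k=33): L=254 R=201
Round 5 (k=6): L=201 R=67
Round 6 (k=45): L=67 R=7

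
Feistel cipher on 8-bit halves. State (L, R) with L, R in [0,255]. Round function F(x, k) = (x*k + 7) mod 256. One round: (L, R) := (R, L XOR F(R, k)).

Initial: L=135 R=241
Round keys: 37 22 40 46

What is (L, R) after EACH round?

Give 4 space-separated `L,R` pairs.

Answer: 241,91 91,40 40,28 28,39

Derivation:
Round 1 (k=37): L=241 R=91
Round 2 (k=22): L=91 R=40
Round 3 (k=40): L=40 R=28
Round 4 (k=46): L=28 R=39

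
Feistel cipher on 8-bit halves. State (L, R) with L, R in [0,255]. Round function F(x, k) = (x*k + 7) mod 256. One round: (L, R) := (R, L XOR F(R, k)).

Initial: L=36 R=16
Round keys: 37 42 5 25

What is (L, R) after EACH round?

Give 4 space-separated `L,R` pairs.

Answer: 16,115 115,245 245,163 163,7

Derivation:
Round 1 (k=37): L=16 R=115
Round 2 (k=42): L=115 R=245
Round 3 (k=5): L=245 R=163
Round 4 (k=25): L=163 R=7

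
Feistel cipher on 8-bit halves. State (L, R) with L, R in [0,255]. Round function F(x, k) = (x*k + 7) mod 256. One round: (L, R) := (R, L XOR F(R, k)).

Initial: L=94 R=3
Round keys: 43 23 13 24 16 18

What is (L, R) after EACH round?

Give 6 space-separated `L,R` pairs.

Answer: 3,214 214,66 66,183 183,109 109,96 96,170

Derivation:
Round 1 (k=43): L=3 R=214
Round 2 (k=23): L=214 R=66
Round 3 (k=13): L=66 R=183
Round 4 (k=24): L=183 R=109
Round 5 (k=16): L=109 R=96
Round 6 (k=18): L=96 R=170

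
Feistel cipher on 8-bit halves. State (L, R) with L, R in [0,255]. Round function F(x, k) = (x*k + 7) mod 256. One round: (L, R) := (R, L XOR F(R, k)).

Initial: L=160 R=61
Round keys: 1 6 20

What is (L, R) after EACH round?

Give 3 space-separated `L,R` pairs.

Answer: 61,228 228,98 98,75

Derivation:
Round 1 (k=1): L=61 R=228
Round 2 (k=6): L=228 R=98
Round 3 (k=20): L=98 R=75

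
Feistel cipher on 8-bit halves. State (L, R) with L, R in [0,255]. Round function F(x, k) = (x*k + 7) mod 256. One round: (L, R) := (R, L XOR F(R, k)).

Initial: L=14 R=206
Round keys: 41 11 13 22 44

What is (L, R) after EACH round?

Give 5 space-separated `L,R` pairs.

Answer: 206,11 11,78 78,246 246,101 101,149

Derivation:
Round 1 (k=41): L=206 R=11
Round 2 (k=11): L=11 R=78
Round 3 (k=13): L=78 R=246
Round 4 (k=22): L=246 R=101
Round 5 (k=44): L=101 R=149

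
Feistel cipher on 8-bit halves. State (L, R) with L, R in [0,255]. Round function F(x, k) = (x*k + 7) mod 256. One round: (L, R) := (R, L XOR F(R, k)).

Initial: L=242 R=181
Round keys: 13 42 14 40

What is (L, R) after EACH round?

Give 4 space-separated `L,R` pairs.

Round 1 (k=13): L=181 R=202
Round 2 (k=42): L=202 R=158
Round 3 (k=14): L=158 R=97
Round 4 (k=40): L=97 R=177

Answer: 181,202 202,158 158,97 97,177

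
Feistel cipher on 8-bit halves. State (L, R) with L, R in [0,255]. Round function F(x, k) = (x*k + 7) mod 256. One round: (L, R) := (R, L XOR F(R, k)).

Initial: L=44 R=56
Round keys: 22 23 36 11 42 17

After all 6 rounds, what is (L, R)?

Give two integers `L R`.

Round 1 (k=22): L=56 R=251
Round 2 (k=23): L=251 R=172
Round 3 (k=36): L=172 R=204
Round 4 (k=11): L=204 R=103
Round 5 (k=42): L=103 R=33
Round 6 (k=17): L=33 R=95

Answer: 33 95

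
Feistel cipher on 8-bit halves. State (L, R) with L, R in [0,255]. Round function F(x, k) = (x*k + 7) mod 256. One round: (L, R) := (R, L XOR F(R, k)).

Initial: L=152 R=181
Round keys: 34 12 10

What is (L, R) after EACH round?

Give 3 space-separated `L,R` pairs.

Round 1 (k=34): L=181 R=137
Round 2 (k=12): L=137 R=198
Round 3 (k=10): L=198 R=74

Answer: 181,137 137,198 198,74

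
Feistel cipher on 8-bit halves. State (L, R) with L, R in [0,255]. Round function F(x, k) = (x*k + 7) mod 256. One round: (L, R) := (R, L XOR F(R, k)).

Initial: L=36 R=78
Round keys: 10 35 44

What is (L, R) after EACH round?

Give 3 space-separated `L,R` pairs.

Round 1 (k=10): L=78 R=55
Round 2 (k=35): L=55 R=194
Round 3 (k=44): L=194 R=104

Answer: 78,55 55,194 194,104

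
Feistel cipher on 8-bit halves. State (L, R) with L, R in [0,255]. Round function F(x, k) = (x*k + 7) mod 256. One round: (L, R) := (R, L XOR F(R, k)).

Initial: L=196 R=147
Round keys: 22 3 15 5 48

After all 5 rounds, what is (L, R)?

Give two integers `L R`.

Answer: 39 192

Derivation:
Round 1 (k=22): L=147 R=109
Round 2 (k=3): L=109 R=221
Round 3 (k=15): L=221 R=151
Round 4 (k=5): L=151 R=39
Round 5 (k=48): L=39 R=192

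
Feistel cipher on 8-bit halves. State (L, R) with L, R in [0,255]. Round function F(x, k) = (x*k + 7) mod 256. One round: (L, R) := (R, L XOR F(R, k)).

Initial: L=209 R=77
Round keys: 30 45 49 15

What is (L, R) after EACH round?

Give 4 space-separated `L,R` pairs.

Round 1 (k=30): L=77 R=220
Round 2 (k=45): L=220 R=254
Round 3 (k=49): L=254 R=121
Round 4 (k=15): L=121 R=224

Answer: 77,220 220,254 254,121 121,224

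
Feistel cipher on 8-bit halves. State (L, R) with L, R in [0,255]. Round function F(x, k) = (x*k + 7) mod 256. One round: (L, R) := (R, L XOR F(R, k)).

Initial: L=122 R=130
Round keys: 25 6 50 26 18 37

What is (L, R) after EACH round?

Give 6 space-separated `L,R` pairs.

Round 1 (k=25): L=130 R=195
Round 2 (k=6): L=195 R=27
Round 3 (k=50): L=27 R=142
Round 4 (k=26): L=142 R=104
Round 5 (k=18): L=104 R=217
Round 6 (k=37): L=217 R=12

Answer: 130,195 195,27 27,142 142,104 104,217 217,12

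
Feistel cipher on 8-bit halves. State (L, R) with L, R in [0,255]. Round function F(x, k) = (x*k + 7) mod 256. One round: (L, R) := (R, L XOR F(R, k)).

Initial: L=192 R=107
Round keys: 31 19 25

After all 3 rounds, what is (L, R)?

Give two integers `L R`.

Round 1 (k=31): L=107 R=60
Round 2 (k=19): L=60 R=16
Round 3 (k=25): L=16 R=171

Answer: 16 171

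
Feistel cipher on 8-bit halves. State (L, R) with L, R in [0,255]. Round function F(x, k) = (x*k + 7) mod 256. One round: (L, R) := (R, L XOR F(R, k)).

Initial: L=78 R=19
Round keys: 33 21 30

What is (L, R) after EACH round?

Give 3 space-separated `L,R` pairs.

Round 1 (k=33): L=19 R=52
Round 2 (k=21): L=52 R=88
Round 3 (k=30): L=88 R=99

Answer: 19,52 52,88 88,99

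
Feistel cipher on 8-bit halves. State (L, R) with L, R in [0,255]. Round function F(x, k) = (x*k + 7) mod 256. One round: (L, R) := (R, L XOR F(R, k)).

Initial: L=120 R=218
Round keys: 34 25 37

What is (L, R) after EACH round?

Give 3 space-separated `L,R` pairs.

Round 1 (k=34): L=218 R=131
Round 2 (k=25): L=131 R=8
Round 3 (k=37): L=8 R=172

Answer: 218,131 131,8 8,172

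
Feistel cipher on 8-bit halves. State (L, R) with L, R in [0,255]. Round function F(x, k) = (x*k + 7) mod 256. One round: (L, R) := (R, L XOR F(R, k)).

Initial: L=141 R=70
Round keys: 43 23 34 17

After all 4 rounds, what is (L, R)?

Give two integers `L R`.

Answer: 53 233

Derivation:
Round 1 (k=43): L=70 R=68
Round 2 (k=23): L=68 R=101
Round 3 (k=34): L=101 R=53
Round 4 (k=17): L=53 R=233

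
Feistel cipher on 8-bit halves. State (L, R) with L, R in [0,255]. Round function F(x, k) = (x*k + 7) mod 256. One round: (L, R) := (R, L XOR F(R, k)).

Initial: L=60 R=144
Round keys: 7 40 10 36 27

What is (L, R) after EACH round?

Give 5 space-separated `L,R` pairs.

Answer: 144,203 203,47 47,22 22,48 48,1

Derivation:
Round 1 (k=7): L=144 R=203
Round 2 (k=40): L=203 R=47
Round 3 (k=10): L=47 R=22
Round 4 (k=36): L=22 R=48
Round 5 (k=27): L=48 R=1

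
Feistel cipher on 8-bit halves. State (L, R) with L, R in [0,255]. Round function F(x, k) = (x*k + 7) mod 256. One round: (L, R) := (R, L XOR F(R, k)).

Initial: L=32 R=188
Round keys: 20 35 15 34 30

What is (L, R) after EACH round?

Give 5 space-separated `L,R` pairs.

Answer: 188,151 151,16 16,96 96,215 215,89

Derivation:
Round 1 (k=20): L=188 R=151
Round 2 (k=35): L=151 R=16
Round 3 (k=15): L=16 R=96
Round 4 (k=34): L=96 R=215
Round 5 (k=30): L=215 R=89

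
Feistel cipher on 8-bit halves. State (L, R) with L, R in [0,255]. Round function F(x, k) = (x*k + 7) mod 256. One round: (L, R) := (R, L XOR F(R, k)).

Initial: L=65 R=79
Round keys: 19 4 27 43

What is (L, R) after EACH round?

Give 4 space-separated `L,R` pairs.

Answer: 79,165 165,212 212,198 198,157

Derivation:
Round 1 (k=19): L=79 R=165
Round 2 (k=4): L=165 R=212
Round 3 (k=27): L=212 R=198
Round 4 (k=43): L=198 R=157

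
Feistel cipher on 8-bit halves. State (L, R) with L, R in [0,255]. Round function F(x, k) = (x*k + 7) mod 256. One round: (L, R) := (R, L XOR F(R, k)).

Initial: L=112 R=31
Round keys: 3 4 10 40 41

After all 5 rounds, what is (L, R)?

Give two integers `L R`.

Answer: 55 21

Derivation:
Round 1 (k=3): L=31 R=20
Round 2 (k=4): L=20 R=72
Round 3 (k=10): L=72 R=195
Round 4 (k=40): L=195 R=55
Round 5 (k=41): L=55 R=21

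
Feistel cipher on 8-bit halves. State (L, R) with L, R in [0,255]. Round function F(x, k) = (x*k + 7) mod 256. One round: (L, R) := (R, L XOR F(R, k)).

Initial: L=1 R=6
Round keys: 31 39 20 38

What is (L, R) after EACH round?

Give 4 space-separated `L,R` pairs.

Answer: 6,192 192,65 65,219 219,200

Derivation:
Round 1 (k=31): L=6 R=192
Round 2 (k=39): L=192 R=65
Round 3 (k=20): L=65 R=219
Round 4 (k=38): L=219 R=200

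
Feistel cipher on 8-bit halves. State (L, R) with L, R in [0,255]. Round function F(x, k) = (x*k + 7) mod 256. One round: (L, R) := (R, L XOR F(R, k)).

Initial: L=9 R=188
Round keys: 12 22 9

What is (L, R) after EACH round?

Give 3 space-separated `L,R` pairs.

Round 1 (k=12): L=188 R=222
Round 2 (k=22): L=222 R=167
Round 3 (k=9): L=167 R=56

Answer: 188,222 222,167 167,56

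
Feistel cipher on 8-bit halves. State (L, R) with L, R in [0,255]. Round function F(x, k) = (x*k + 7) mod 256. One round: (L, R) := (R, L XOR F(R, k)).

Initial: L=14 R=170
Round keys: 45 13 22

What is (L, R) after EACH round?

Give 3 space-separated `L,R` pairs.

Answer: 170,231 231,104 104,16

Derivation:
Round 1 (k=45): L=170 R=231
Round 2 (k=13): L=231 R=104
Round 3 (k=22): L=104 R=16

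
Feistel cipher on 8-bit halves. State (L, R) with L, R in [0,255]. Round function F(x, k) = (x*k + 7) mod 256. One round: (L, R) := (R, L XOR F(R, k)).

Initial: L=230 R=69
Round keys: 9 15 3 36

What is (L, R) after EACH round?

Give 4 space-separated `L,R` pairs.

Round 1 (k=9): L=69 R=146
Round 2 (k=15): L=146 R=208
Round 3 (k=3): L=208 R=229
Round 4 (k=36): L=229 R=235

Answer: 69,146 146,208 208,229 229,235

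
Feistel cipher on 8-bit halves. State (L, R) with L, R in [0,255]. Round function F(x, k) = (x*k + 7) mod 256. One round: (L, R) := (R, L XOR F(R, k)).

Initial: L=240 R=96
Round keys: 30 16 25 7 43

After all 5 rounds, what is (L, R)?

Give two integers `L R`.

Answer: 137 251

Derivation:
Round 1 (k=30): L=96 R=183
Round 2 (k=16): L=183 R=23
Round 3 (k=25): L=23 R=241
Round 4 (k=7): L=241 R=137
Round 5 (k=43): L=137 R=251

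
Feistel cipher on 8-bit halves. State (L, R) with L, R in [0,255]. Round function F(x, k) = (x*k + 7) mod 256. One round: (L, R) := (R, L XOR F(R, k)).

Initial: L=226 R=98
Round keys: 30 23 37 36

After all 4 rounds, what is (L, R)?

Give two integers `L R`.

Round 1 (k=30): L=98 R=97
Round 2 (k=23): L=97 R=220
Round 3 (k=37): L=220 R=178
Round 4 (k=36): L=178 R=211

Answer: 178 211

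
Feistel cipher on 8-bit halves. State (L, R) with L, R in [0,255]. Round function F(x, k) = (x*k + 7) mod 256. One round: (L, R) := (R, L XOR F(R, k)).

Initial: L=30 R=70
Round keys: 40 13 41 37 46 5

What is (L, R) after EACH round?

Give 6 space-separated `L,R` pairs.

Answer: 70,233 233,154 154,88 88,37 37,245 245,245

Derivation:
Round 1 (k=40): L=70 R=233
Round 2 (k=13): L=233 R=154
Round 3 (k=41): L=154 R=88
Round 4 (k=37): L=88 R=37
Round 5 (k=46): L=37 R=245
Round 6 (k=5): L=245 R=245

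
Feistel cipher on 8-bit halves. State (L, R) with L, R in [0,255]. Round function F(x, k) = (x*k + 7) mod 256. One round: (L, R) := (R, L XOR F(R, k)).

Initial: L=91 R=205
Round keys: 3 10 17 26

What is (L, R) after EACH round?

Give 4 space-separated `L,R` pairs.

Answer: 205,53 53,212 212,46 46,103

Derivation:
Round 1 (k=3): L=205 R=53
Round 2 (k=10): L=53 R=212
Round 3 (k=17): L=212 R=46
Round 4 (k=26): L=46 R=103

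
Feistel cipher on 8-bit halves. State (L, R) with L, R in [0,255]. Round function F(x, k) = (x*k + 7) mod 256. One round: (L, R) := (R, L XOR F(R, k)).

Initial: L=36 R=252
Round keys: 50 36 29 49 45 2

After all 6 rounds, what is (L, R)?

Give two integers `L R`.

Round 1 (k=50): L=252 R=27
Round 2 (k=36): L=27 R=47
Round 3 (k=29): L=47 R=65
Round 4 (k=49): L=65 R=87
Round 5 (k=45): L=87 R=19
Round 6 (k=2): L=19 R=122

Answer: 19 122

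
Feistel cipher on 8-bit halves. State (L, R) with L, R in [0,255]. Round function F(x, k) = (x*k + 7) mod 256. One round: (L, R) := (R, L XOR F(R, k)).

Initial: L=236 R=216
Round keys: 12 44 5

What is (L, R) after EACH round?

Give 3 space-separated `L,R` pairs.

Answer: 216,203 203,51 51,205

Derivation:
Round 1 (k=12): L=216 R=203
Round 2 (k=44): L=203 R=51
Round 3 (k=5): L=51 R=205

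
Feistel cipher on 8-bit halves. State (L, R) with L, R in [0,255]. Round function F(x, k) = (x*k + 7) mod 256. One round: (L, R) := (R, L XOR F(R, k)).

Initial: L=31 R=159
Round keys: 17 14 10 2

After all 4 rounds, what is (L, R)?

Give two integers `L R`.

Answer: 130 17

Derivation:
Round 1 (k=17): L=159 R=137
Round 2 (k=14): L=137 R=26
Round 3 (k=10): L=26 R=130
Round 4 (k=2): L=130 R=17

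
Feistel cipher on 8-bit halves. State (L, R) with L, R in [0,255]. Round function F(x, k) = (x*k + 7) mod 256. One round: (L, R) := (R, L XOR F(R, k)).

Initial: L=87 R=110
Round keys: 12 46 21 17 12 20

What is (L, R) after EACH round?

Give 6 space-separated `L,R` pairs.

Answer: 110,120 120,249 249,12 12,42 42,243 243,41

Derivation:
Round 1 (k=12): L=110 R=120
Round 2 (k=46): L=120 R=249
Round 3 (k=21): L=249 R=12
Round 4 (k=17): L=12 R=42
Round 5 (k=12): L=42 R=243
Round 6 (k=20): L=243 R=41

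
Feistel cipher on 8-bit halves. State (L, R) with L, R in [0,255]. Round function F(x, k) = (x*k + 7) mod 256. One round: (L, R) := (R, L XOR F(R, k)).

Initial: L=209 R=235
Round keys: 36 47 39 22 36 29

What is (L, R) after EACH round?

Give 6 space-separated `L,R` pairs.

Round 1 (k=36): L=235 R=194
Round 2 (k=47): L=194 R=78
Round 3 (k=39): L=78 R=43
Round 4 (k=22): L=43 R=247
Round 5 (k=36): L=247 R=232
Round 6 (k=29): L=232 R=184

Answer: 235,194 194,78 78,43 43,247 247,232 232,184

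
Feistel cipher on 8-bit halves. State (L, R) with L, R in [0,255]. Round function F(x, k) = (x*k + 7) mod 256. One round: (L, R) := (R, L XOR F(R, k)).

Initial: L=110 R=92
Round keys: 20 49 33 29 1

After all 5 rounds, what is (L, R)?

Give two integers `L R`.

Round 1 (k=20): L=92 R=89
Round 2 (k=49): L=89 R=76
Round 3 (k=33): L=76 R=138
Round 4 (k=29): L=138 R=229
Round 5 (k=1): L=229 R=102

Answer: 229 102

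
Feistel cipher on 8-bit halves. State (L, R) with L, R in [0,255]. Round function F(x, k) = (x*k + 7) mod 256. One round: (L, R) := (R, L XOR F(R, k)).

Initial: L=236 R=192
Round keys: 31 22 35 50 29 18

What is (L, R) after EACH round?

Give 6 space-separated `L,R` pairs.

Round 1 (k=31): L=192 R=171
Round 2 (k=22): L=171 R=121
Round 3 (k=35): L=121 R=57
Round 4 (k=50): L=57 R=80
Round 5 (k=29): L=80 R=46
Round 6 (k=18): L=46 R=19

Answer: 192,171 171,121 121,57 57,80 80,46 46,19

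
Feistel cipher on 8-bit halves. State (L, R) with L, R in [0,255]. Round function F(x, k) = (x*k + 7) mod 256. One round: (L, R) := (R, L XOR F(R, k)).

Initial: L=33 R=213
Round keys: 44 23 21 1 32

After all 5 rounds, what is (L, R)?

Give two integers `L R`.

Answer: 12 226

Derivation:
Round 1 (k=44): L=213 R=130
Round 2 (k=23): L=130 R=96
Round 3 (k=21): L=96 R=101
Round 4 (k=1): L=101 R=12
Round 5 (k=32): L=12 R=226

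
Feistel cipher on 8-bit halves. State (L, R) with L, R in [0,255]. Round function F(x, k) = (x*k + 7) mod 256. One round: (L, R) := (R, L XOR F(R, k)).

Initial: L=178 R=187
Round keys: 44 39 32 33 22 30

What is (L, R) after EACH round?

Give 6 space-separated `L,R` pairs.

Answer: 187,153 153,237 237,62 62,232 232,201 201,125

Derivation:
Round 1 (k=44): L=187 R=153
Round 2 (k=39): L=153 R=237
Round 3 (k=32): L=237 R=62
Round 4 (k=33): L=62 R=232
Round 5 (k=22): L=232 R=201
Round 6 (k=30): L=201 R=125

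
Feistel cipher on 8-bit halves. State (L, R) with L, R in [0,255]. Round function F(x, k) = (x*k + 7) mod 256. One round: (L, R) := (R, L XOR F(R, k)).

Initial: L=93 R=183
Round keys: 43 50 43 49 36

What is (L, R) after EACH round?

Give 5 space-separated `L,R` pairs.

Round 1 (k=43): L=183 R=153
Round 2 (k=50): L=153 R=94
Round 3 (k=43): L=94 R=72
Round 4 (k=49): L=72 R=145
Round 5 (k=36): L=145 R=35

Answer: 183,153 153,94 94,72 72,145 145,35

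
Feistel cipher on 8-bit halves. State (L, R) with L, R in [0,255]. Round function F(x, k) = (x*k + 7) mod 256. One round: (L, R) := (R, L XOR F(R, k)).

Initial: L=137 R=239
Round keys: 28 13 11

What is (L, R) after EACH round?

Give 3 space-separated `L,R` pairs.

Answer: 239,162 162,174 174,35

Derivation:
Round 1 (k=28): L=239 R=162
Round 2 (k=13): L=162 R=174
Round 3 (k=11): L=174 R=35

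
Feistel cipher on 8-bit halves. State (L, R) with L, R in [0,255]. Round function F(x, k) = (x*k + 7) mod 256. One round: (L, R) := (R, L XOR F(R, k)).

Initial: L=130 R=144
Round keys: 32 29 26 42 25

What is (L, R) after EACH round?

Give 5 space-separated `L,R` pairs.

Round 1 (k=32): L=144 R=133
Round 2 (k=29): L=133 R=136
Round 3 (k=26): L=136 R=82
Round 4 (k=42): L=82 R=243
Round 5 (k=25): L=243 R=144

Answer: 144,133 133,136 136,82 82,243 243,144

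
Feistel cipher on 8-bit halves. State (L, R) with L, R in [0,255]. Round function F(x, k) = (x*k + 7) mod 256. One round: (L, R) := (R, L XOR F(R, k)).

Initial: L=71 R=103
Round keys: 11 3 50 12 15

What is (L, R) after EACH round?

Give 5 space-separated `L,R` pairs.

Answer: 103,51 51,199 199,214 214,200 200,105

Derivation:
Round 1 (k=11): L=103 R=51
Round 2 (k=3): L=51 R=199
Round 3 (k=50): L=199 R=214
Round 4 (k=12): L=214 R=200
Round 5 (k=15): L=200 R=105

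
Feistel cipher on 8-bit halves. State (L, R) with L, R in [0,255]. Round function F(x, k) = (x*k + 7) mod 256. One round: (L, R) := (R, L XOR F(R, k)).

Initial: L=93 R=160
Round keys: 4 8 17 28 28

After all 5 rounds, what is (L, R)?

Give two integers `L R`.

Round 1 (k=4): L=160 R=218
Round 2 (k=8): L=218 R=119
Round 3 (k=17): L=119 R=52
Round 4 (k=28): L=52 R=192
Round 5 (k=28): L=192 R=51

Answer: 192 51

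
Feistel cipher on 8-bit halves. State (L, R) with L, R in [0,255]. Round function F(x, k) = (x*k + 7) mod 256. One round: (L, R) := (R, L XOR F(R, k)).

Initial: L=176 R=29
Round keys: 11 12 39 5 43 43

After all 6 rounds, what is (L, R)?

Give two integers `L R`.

Round 1 (k=11): L=29 R=246
Round 2 (k=12): L=246 R=146
Round 3 (k=39): L=146 R=179
Round 4 (k=5): L=179 R=20
Round 5 (k=43): L=20 R=208
Round 6 (k=43): L=208 R=227

Answer: 208 227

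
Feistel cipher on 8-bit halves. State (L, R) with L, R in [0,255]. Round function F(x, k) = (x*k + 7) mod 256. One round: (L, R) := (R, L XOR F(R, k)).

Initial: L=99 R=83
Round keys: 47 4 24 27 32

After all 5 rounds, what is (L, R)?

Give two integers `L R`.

Answer: 23 71

Derivation:
Round 1 (k=47): L=83 R=39
Round 2 (k=4): L=39 R=240
Round 3 (k=24): L=240 R=160
Round 4 (k=27): L=160 R=23
Round 5 (k=32): L=23 R=71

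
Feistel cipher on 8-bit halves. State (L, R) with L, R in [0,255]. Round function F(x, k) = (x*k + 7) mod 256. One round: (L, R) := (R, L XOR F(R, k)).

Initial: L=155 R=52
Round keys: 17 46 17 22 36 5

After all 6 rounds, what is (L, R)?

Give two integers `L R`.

Round 1 (k=17): L=52 R=224
Round 2 (k=46): L=224 R=115
Round 3 (k=17): L=115 R=74
Round 4 (k=22): L=74 R=16
Round 5 (k=36): L=16 R=13
Round 6 (k=5): L=13 R=88

Answer: 13 88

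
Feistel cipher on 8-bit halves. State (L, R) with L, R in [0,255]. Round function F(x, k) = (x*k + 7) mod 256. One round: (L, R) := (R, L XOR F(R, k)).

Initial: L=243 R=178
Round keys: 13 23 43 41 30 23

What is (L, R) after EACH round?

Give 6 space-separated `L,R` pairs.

Answer: 178,226 226,231 231,54 54,74 74,133 133,176

Derivation:
Round 1 (k=13): L=178 R=226
Round 2 (k=23): L=226 R=231
Round 3 (k=43): L=231 R=54
Round 4 (k=41): L=54 R=74
Round 5 (k=30): L=74 R=133
Round 6 (k=23): L=133 R=176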